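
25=25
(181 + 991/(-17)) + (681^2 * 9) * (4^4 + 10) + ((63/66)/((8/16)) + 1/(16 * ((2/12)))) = 1660924962649/1496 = 1110243958.99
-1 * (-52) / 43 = 52 / 43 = 1.21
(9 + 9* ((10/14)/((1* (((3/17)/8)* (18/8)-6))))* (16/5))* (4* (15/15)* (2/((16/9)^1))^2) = 3391065/120848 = 28.06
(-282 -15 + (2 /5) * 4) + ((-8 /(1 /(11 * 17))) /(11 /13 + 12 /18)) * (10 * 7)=-20507543 /295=-69517.09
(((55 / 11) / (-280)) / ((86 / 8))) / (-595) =1 / 358190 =0.00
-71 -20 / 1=-91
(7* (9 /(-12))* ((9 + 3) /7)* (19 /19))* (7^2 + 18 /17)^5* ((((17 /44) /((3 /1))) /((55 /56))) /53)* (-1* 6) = 112473016041771252 /2678100865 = 41997303.95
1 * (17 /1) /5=17 /5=3.40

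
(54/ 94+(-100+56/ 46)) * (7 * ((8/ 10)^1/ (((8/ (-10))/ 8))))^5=58467337535488/ 1081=54086343696.10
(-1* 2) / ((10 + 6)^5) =-1 / 524288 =-0.00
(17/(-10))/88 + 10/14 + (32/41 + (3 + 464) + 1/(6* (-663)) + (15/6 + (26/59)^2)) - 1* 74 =694511045611949/1748651945040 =397.17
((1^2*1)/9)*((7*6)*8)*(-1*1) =-112/3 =-37.33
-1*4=-4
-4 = -4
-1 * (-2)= 2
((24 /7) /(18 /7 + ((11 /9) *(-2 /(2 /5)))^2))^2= 3779136 /512252689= 0.01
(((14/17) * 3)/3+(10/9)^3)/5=0.44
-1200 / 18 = -200 / 3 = -66.67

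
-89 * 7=-623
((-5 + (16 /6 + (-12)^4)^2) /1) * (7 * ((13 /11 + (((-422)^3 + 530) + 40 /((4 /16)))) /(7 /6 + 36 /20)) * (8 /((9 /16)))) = -1061877591454146656000 /979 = -1084655353885747350.36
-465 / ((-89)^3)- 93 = -65561652 / 704969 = -93.00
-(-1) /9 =1 /9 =0.11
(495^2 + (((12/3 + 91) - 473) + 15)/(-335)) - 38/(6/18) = 82045548/335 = 244912.08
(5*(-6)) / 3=-10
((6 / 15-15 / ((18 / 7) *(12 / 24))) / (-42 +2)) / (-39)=-13 / 1800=-0.01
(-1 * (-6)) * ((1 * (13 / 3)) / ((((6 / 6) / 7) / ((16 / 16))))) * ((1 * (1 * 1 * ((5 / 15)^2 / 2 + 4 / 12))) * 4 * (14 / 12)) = 8918 / 27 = 330.30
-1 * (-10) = 10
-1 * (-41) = 41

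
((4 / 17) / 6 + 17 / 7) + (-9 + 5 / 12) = -2911 / 476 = -6.12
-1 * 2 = -2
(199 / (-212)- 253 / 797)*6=-636717 / 84482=-7.54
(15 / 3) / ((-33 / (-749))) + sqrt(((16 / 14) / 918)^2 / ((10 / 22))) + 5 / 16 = 4 * sqrt(55) / 16065 + 60085 / 528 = 113.80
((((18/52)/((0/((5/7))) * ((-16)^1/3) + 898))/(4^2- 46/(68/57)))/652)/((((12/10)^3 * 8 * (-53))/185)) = 393125/59407290748416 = 0.00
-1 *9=-9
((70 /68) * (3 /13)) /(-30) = -7 /884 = -0.01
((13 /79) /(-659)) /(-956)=13 /49770316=0.00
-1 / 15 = -0.07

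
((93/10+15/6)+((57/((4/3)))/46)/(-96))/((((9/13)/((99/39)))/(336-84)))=80181717/7360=10894.26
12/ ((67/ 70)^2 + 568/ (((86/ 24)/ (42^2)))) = 2528400/ 58914970627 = 0.00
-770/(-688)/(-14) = -55/688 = -0.08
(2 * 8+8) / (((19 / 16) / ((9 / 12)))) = 288 / 19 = 15.16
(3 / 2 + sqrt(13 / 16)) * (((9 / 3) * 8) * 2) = 115.27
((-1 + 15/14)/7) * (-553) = -79/14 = -5.64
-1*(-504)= 504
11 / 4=2.75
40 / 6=20 / 3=6.67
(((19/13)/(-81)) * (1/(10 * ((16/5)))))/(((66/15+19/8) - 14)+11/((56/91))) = -95/1794312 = -0.00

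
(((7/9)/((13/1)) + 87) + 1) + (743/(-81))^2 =14687524/85293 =172.20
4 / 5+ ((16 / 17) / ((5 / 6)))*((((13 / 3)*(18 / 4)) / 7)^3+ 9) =1031504 / 29155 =35.38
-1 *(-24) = 24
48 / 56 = 6 / 7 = 0.86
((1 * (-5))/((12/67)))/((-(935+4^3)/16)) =1340/2997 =0.45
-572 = -572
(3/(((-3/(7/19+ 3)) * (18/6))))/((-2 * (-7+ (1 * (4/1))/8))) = -64/741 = -0.09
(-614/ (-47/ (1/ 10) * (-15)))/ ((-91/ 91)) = 307/ 3525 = 0.09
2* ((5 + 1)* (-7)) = -84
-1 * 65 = -65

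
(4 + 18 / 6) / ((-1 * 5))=-1.40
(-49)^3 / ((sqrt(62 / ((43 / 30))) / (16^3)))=-240945152* sqrt(19995) / 465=-73269958.19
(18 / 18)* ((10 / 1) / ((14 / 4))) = 20 / 7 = 2.86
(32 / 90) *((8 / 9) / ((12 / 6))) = 64 / 405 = 0.16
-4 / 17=-0.24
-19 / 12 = -1.58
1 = 1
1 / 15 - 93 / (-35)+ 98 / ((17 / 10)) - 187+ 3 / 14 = -451301 / 3570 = -126.41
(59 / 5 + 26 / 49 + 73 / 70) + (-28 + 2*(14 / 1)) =13.37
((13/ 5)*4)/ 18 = 0.58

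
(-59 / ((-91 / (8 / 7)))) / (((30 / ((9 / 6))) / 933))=110094 / 3185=34.57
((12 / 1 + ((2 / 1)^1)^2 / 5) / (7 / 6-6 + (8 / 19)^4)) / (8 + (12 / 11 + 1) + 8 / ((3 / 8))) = -1651427712 / 19468290605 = -0.08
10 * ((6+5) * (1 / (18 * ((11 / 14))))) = 70 / 9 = 7.78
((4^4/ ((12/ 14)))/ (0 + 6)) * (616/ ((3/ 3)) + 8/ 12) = 828800/ 27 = 30696.30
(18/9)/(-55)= -2/55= -0.04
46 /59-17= -957 /59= -16.22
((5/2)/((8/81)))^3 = 66430125/4096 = 16218.29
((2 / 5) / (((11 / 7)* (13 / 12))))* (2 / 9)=112 / 2145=0.05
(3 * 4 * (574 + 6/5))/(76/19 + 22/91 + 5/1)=3140592/4205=746.87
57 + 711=768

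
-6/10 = -3/5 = -0.60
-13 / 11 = -1.18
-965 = -965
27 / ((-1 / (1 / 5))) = -27 / 5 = -5.40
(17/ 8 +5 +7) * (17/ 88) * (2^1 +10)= 5763/ 176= 32.74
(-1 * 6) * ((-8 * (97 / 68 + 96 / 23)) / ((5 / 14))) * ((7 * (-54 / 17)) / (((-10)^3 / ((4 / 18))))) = 15450876 / 4154375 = 3.72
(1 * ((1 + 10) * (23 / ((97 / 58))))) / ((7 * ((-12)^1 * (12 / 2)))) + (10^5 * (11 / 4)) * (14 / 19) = 94109260597 / 464436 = 202631.28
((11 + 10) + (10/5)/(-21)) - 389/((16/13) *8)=-18.60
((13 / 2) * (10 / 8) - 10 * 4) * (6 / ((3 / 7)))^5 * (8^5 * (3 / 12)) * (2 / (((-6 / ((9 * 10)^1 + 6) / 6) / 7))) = 188746794270720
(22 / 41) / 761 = 22 / 31201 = 0.00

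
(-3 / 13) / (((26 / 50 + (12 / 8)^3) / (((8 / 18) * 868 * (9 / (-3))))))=68.57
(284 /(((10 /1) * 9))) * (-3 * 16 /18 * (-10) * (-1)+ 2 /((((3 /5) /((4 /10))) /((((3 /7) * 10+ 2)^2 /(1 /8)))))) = 915616 /735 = 1245.74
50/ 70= 5/ 7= 0.71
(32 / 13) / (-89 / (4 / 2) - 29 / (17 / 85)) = -64 / 4927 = -0.01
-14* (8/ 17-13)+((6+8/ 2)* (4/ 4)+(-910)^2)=14080852/ 17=828285.41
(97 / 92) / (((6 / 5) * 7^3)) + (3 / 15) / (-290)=0.00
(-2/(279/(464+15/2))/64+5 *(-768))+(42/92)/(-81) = -4731197771/1232064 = -3840.06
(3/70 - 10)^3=-338608873/343000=-987.20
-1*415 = -415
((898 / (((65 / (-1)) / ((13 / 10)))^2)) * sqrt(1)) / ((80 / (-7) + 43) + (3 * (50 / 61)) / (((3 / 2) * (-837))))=160472151 / 14103621250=0.01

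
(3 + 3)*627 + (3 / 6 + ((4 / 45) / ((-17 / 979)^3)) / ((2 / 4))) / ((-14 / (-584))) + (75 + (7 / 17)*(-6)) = -2185934317349 / 1547595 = -1412471.81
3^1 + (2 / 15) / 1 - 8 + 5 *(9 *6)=3977 / 15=265.13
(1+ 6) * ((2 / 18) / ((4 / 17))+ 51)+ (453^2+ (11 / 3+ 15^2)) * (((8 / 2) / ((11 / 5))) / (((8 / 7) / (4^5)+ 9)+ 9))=134833249369 / 6387084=21110.30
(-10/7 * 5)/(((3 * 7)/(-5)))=250/147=1.70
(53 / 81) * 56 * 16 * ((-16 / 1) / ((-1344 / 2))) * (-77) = -261184 / 243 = -1074.83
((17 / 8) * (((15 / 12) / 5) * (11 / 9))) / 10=187 / 2880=0.06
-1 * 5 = -5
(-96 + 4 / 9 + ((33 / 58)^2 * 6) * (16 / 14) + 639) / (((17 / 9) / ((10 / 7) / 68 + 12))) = 82714167869 / 23818802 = 3472.64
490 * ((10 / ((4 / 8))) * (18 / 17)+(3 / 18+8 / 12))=550025 / 51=10784.80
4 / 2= 2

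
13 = 13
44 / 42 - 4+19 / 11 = -283 / 231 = -1.23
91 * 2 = 182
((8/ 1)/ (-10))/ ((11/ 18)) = -72/ 55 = -1.31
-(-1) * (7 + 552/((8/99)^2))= 676325/8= 84540.62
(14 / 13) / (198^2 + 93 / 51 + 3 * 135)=119 / 4376996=0.00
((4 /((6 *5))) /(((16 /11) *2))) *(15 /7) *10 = 55 /56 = 0.98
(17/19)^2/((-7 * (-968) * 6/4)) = 289/3669204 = 0.00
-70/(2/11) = -385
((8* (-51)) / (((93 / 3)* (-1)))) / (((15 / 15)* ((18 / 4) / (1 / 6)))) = 136 / 279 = 0.49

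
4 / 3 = 1.33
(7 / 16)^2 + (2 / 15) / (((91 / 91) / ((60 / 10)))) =1269 / 1280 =0.99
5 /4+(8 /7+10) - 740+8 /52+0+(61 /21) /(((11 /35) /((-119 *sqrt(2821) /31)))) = -2611.85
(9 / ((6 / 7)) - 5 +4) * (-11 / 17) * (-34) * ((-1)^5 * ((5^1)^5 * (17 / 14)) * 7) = -11103125 / 2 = -5551562.50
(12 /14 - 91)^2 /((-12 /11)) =-7448.59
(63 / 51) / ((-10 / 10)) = -21 / 17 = -1.24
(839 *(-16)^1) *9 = -120816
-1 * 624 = -624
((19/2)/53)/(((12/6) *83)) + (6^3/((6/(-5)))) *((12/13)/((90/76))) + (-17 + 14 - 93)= -54054665/228748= -236.31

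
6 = 6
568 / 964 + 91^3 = 181610753 / 241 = 753571.59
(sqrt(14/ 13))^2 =14/ 13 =1.08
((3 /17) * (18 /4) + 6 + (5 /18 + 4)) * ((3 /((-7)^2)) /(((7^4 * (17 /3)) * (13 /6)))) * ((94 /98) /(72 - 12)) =5687 /15470255255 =0.00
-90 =-90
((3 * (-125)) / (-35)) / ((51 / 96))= 20.17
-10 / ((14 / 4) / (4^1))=-80 / 7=-11.43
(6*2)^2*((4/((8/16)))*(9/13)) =10368/13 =797.54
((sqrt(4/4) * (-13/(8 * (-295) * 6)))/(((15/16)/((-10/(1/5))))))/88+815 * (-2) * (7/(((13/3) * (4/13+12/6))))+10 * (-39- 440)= -138571897/23364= -5931.00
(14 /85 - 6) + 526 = 44214 /85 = 520.16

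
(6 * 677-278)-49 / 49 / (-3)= 11353 / 3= 3784.33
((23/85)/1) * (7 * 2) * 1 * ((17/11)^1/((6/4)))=644/165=3.90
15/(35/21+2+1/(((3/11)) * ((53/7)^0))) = 45/22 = 2.05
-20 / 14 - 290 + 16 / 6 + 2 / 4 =-12107 / 42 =-288.26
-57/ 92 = -0.62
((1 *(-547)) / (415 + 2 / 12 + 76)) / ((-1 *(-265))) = -3282 / 780955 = -0.00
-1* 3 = -3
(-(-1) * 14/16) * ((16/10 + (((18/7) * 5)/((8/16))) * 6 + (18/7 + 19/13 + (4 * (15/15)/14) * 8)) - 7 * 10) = 41953/520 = 80.68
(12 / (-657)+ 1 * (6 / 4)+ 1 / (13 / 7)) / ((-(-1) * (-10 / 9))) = -34509 / 18980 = -1.82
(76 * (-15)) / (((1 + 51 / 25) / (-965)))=361875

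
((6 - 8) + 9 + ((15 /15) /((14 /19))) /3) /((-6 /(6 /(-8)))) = 313 /336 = 0.93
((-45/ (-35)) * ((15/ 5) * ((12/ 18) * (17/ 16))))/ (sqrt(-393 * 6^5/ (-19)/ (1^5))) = 17 * sqrt(4978)/ 176064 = 0.01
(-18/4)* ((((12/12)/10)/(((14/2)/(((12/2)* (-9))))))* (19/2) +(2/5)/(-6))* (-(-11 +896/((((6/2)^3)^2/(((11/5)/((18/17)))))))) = 430303687/1530900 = 281.08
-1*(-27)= 27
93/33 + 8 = 119/11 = 10.82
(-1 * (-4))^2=16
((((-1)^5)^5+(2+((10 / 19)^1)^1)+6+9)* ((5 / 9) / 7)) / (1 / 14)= 3140 / 171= 18.36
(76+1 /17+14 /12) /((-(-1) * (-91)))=-7877 /9282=-0.85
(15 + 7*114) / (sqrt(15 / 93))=813*sqrt(155) / 5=2024.35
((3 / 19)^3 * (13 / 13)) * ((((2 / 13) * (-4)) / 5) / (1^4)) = -216 / 445835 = -0.00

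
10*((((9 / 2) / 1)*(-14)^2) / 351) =980 / 39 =25.13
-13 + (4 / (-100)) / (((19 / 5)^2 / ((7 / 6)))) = -28165 / 2166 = -13.00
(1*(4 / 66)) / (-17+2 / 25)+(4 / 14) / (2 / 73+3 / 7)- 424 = -1377011164 / 3252447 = -423.38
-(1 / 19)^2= -1 / 361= -0.00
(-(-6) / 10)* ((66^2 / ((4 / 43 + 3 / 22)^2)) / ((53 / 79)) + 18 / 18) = 923893707903 / 12478585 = 74038.34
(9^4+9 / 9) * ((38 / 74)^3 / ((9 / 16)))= 720140128 / 455877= 1579.68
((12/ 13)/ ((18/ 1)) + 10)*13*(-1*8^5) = -12845056/ 3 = -4281685.33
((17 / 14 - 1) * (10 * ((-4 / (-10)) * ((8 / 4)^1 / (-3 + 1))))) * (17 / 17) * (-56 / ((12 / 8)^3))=128 / 9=14.22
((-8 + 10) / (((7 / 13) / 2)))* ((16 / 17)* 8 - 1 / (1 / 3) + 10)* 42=77064 / 17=4533.18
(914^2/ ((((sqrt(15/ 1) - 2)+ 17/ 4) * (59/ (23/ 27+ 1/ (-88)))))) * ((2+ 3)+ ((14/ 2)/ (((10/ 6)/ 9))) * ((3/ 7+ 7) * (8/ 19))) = -9765311000542/ 29409435+ 39061244002168 * sqrt(15)/ 264684915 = 239514.02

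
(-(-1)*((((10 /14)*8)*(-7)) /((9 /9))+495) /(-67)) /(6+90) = -455 /6432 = -0.07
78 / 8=39 / 4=9.75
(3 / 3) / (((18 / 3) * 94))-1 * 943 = -531851 / 564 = -943.00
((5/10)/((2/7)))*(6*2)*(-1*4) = -84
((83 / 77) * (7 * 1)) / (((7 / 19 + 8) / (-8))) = -12616 / 1749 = -7.21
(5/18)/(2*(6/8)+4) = 5/99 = 0.05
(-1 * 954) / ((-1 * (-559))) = -1.71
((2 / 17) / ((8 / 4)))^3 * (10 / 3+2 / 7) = 76 / 103173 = 0.00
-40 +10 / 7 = -270 / 7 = -38.57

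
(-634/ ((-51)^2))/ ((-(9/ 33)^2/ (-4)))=-306856/ 23409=-13.11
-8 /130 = -0.06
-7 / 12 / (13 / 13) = -7 / 12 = -0.58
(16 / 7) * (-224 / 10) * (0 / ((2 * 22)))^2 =0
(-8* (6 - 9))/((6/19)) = 76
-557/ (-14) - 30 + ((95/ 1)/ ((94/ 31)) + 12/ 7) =2013/ 47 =42.83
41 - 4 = 37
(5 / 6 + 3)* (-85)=-1955 / 6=-325.83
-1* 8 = -8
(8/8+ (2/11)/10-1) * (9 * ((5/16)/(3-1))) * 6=0.15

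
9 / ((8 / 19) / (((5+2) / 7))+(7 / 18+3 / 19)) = 3078 / 331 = 9.30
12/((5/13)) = 156/5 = 31.20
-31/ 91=-0.34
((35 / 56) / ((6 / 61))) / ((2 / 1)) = 3.18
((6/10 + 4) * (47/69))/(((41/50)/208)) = 97760/123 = 794.80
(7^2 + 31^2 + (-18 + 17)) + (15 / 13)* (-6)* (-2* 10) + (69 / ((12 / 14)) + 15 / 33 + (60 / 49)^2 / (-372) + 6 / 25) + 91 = 702294607171 / 532181650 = 1319.65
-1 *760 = -760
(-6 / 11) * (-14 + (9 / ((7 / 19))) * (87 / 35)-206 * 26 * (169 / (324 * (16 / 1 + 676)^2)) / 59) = -26196301676737 / 1027913899320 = -25.48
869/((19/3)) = 137.21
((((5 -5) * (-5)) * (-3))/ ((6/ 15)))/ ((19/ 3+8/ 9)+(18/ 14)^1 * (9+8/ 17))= 0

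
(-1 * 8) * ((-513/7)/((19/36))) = 7776/7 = 1110.86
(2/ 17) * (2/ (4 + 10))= 2/ 119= 0.02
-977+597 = -380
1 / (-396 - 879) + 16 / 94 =10153 / 59925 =0.17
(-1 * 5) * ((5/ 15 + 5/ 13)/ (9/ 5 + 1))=-50/ 39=-1.28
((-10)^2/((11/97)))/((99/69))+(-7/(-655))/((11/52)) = 146142512/237765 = 614.65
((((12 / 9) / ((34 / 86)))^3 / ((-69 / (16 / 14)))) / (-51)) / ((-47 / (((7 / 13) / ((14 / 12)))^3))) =-325660672 / 12496603366611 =-0.00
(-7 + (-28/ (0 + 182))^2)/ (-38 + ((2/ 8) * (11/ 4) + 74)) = -0.19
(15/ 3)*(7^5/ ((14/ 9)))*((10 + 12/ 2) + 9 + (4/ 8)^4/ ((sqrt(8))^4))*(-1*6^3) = -74683621215/ 256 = -291732895.37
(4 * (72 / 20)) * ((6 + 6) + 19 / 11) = 10872 / 55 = 197.67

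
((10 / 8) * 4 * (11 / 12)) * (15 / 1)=275 / 4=68.75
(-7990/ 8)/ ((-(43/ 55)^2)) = 1633.97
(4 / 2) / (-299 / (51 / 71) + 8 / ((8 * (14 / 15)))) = -1428 / 296441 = -0.00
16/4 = 4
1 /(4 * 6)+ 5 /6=7 /8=0.88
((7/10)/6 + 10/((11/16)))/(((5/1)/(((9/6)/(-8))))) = -9677/17600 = -0.55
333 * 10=3330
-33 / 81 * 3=-11 / 9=-1.22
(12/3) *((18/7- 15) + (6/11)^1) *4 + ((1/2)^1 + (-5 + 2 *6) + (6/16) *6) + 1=-55249/308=-179.38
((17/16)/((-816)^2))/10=1/6266880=0.00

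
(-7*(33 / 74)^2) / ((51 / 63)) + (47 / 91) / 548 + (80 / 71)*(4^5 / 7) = 960032656415 / 5885788246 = 163.11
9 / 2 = 4.50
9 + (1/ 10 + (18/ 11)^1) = 1181/ 110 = 10.74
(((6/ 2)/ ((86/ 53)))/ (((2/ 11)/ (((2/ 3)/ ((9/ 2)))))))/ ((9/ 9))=583/ 387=1.51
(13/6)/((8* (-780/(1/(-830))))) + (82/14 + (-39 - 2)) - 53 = -1474876793/16732800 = -88.14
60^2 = 3600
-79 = -79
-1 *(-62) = 62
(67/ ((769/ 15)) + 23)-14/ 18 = 162845/ 6921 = 23.53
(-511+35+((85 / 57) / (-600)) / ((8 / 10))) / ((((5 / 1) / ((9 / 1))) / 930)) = -242236077 / 304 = -796829.20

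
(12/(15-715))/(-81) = 1/4725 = 0.00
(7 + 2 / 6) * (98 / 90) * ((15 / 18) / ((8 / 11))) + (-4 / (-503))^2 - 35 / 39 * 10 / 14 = 18135060877 / 2131347816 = 8.51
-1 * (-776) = 776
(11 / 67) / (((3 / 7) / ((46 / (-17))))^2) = 1140524 / 174267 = 6.54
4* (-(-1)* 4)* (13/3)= 69.33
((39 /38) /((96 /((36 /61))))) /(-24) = -39 /148352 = -0.00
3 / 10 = 0.30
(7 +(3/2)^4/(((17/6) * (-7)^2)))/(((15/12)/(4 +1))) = 46891/1666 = 28.15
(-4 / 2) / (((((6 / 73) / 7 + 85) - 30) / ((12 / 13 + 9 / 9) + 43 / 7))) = -107164 / 365443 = -0.29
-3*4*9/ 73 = -108/ 73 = -1.48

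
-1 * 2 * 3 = -6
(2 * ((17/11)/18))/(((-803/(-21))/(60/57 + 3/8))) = 25823/4027848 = 0.01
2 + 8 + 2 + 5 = 17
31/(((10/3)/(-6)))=-55.80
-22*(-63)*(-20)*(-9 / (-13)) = -249480 / 13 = -19190.77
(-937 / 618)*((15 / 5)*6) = -2811 / 103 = -27.29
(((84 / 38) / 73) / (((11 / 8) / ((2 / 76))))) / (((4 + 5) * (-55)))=-56 / 47830695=-0.00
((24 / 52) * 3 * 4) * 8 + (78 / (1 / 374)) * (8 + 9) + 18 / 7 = 45133350 / 91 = 495970.88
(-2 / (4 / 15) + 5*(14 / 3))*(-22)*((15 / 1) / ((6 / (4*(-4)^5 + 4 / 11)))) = 10699850 / 3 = 3566616.67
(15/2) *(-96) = -720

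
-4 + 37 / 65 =-223 / 65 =-3.43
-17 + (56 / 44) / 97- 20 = -39465 / 1067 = -36.99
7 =7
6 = 6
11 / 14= 0.79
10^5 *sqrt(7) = 100000 *sqrt(7) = 264575.13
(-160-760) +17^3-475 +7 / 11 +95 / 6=233275 / 66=3534.47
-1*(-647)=647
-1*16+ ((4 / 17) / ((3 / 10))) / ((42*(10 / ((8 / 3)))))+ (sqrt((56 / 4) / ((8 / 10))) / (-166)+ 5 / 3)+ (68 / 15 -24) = -542917 / 16065 -sqrt(70) / 332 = -33.82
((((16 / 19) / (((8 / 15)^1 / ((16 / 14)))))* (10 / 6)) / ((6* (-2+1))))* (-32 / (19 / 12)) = 25600 / 2527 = 10.13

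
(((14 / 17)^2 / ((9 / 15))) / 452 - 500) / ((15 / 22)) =-215535122 / 293913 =-733.33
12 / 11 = 1.09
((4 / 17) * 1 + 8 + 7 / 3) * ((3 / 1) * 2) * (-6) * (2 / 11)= -1176 / 17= -69.18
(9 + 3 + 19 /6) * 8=364 /3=121.33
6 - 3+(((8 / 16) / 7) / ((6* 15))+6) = 11341 / 1260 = 9.00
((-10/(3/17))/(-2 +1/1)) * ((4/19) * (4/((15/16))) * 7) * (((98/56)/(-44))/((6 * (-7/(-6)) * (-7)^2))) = -544/13167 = -0.04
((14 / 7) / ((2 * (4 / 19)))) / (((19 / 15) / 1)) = 15 / 4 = 3.75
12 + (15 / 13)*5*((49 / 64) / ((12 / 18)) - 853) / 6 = -2685989 / 3328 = -807.09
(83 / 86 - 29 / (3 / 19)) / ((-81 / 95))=4478015 / 20898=214.28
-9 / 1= -9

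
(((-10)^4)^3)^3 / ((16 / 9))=562500000000000000000000000000000000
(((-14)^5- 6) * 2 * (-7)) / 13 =7529620 / 13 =579201.54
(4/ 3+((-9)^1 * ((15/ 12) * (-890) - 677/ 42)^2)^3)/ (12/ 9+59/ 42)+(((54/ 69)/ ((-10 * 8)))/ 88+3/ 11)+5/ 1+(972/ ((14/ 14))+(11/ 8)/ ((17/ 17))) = -748727752776146925070415813879/ 1360694720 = -550254029629913552593.50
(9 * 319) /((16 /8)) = 2871 /2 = 1435.50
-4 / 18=-2 / 9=-0.22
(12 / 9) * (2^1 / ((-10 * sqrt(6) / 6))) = -4 * sqrt(6) / 15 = -0.65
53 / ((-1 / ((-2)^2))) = -212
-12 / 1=-12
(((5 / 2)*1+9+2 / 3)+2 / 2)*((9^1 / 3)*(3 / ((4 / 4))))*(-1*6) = -711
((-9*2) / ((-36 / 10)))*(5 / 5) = 5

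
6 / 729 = 2 / 243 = 0.01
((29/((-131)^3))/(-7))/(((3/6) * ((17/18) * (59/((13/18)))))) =754/15783846911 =0.00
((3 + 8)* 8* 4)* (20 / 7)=7040 / 7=1005.71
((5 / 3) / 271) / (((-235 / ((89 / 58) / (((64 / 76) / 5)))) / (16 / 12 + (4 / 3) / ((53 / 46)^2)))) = -41640875 / 74704950504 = -0.00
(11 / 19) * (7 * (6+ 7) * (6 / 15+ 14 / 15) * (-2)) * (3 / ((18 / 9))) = -4004 / 19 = -210.74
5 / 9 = 0.56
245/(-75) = -3.27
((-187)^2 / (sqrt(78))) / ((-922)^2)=34969*sqrt(78) / 66306552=0.00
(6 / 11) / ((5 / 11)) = 1.20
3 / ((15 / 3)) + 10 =53 / 5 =10.60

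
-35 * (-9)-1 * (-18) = 333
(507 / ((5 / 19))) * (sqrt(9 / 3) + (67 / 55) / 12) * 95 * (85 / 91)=5345327 / 308 + 1196715 * sqrt(3) / 7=313465.13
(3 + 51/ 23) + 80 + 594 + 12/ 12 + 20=16105/ 23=700.22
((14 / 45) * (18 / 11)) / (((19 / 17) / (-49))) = -23324 / 1045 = -22.32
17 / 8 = 2.12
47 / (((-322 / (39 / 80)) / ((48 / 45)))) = -611 / 8050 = -0.08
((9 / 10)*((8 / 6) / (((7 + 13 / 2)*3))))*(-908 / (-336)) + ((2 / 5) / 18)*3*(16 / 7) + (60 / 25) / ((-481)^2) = 152473703 / 655908435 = 0.23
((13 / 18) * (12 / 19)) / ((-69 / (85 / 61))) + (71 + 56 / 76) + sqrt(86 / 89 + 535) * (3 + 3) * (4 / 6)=17208391 / 239913 + 4 * sqrt(4245389) / 89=164.33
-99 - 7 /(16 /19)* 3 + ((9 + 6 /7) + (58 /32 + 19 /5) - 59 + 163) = -1251 /280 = -4.47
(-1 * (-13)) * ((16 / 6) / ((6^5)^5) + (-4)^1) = -554390616583629176819 / 10661358011223638016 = -52.00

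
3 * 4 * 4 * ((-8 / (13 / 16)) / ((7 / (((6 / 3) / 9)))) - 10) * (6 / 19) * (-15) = 4054080 / 1729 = 2344.75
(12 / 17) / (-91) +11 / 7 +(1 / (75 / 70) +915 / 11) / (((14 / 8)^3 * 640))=198643409 / 125074950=1.59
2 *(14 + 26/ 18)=278/ 9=30.89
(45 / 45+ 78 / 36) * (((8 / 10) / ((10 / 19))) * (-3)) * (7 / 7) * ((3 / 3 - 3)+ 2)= 0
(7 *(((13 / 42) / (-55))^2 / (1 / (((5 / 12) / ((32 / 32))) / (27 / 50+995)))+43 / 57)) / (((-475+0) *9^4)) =-70285829771 / 41480098228384200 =-0.00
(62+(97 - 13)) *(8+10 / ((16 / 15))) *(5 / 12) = 50735 / 48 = 1056.98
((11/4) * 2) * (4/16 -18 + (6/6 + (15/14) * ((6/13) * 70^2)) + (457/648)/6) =1337944619/101088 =13235.44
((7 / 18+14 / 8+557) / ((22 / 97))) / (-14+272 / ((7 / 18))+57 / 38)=13667591 / 3808332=3.59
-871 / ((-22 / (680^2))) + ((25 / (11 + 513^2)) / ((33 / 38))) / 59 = 938063274907295 / 51241146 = 18306836.36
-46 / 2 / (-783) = 23 / 783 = 0.03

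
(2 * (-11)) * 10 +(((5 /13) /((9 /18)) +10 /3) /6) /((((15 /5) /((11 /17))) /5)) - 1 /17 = -1308691 /5967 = -219.32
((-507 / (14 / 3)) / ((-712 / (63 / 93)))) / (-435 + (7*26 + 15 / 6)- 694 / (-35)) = -159705 / 356396584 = -0.00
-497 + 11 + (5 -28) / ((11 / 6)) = -5484 / 11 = -498.55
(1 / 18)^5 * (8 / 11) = 1 / 2598156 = 0.00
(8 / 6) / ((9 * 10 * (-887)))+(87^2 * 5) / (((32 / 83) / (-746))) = -140298433544507 / 1915920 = -73227709.69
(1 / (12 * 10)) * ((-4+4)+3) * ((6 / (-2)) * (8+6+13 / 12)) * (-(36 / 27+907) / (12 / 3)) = 98645 / 384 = 256.89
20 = 20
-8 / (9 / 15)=-40 / 3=-13.33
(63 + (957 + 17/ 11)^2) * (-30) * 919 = -3065330721630/ 121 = -25333311749.01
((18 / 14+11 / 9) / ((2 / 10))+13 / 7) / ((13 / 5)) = 4535 / 819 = 5.54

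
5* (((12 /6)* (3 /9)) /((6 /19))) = 95 /9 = 10.56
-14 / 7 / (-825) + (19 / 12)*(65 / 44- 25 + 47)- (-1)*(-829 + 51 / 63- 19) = -810.02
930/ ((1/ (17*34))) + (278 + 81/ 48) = 8605115/ 16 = 537819.69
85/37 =2.30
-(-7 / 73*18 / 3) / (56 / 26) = 39 / 146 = 0.27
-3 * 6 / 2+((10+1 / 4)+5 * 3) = 65 / 4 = 16.25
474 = 474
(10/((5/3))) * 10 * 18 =1080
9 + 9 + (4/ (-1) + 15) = 29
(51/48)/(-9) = -17/144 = -0.12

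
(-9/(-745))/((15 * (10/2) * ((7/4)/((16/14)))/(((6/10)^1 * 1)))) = 288/4563125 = 0.00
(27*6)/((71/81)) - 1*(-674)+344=85400/71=1202.82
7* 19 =133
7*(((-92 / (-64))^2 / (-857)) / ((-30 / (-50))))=-18515 / 658176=-0.03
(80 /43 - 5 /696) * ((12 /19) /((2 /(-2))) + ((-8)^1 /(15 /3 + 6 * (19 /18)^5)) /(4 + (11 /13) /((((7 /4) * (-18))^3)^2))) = -32510819658720526801745 /22288093476937765187546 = -1.46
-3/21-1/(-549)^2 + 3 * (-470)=-2975129278/2109807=-1410.14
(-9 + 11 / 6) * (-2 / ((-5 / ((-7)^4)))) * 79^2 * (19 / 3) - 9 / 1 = -12242452102 / 45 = -272054491.16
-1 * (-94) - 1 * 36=58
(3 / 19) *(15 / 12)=15 / 76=0.20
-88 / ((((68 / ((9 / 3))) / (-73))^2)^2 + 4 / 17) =-860296312854 / 2391128369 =-359.79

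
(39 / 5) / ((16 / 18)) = 351 / 40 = 8.78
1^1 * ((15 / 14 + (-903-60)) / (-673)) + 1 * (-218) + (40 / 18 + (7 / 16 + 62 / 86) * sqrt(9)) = -6151278415 / 29170512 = -210.87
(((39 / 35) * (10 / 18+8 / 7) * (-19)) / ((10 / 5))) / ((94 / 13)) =-343577 / 138180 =-2.49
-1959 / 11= -178.09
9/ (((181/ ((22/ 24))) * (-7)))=-33/ 5068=-0.01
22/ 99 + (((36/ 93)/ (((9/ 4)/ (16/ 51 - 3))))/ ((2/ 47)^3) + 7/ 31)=-28445377/ 4743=-5997.34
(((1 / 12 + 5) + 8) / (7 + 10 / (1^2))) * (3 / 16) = 157 / 1088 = 0.14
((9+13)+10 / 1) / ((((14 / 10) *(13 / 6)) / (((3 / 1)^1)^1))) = 2880 / 91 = 31.65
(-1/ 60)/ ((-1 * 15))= 1/ 900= 0.00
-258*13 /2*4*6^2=-241488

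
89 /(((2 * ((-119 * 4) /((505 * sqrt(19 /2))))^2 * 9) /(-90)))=-4758.31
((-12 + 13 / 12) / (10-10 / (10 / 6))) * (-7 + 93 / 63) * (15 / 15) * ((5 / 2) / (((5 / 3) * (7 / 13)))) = 49387 / 1176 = 42.00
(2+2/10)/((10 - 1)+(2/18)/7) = 693/2840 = 0.24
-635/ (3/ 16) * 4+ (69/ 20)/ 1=-812593/ 60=-13543.22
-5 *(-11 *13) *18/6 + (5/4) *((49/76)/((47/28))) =7663655/3572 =2145.48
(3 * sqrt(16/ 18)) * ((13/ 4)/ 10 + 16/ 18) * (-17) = -7429 * sqrt(2)/ 180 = -58.37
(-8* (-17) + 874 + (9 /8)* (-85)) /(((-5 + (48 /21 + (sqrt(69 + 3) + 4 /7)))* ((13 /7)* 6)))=1792175 /687024 + 2509045* sqrt(2) /343512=12.94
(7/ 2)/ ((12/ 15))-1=27/ 8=3.38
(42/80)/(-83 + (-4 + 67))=-21/800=-0.03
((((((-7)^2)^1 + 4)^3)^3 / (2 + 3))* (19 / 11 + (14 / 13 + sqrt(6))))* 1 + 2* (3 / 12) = 3299763591802133* sqrt(6) / 5 + 2646410400625311381 / 1430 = 3467184058139664.57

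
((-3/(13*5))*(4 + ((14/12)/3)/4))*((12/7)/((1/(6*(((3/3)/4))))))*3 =-531/364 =-1.46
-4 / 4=-1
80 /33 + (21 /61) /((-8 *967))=37750987 /15572568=2.42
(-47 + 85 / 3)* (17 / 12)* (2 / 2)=-238 / 9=-26.44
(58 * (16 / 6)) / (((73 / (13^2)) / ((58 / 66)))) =2274064 / 7227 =314.66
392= 392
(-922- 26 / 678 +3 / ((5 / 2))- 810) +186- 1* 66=-2730371 / 1695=-1610.84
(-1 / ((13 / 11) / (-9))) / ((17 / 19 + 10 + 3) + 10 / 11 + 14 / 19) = 20691 / 42224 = 0.49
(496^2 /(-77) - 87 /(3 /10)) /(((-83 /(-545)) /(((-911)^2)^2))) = -15761455444886172.02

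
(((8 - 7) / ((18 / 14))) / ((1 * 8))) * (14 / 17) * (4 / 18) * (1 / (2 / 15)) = 245 / 1836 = 0.13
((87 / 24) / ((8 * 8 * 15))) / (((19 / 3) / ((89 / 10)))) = 2581 / 486400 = 0.01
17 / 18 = 0.94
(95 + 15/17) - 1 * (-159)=4333/17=254.88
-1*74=-74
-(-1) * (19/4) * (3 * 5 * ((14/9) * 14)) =4655/3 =1551.67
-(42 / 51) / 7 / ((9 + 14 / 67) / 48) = -6432 / 10489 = -0.61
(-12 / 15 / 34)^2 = 4 / 7225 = 0.00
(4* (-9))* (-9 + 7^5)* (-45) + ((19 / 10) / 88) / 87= 2083408905619 / 76560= 27212760.00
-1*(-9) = 9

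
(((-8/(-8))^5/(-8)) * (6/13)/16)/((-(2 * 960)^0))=3/832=0.00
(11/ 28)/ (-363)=-1/ 924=-0.00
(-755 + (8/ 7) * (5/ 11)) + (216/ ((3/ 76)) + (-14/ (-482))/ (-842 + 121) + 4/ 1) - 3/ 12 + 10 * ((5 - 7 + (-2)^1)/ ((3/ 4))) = 4667.94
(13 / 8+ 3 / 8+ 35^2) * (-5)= -6135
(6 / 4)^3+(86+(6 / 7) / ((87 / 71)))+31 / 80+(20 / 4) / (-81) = 118916143 / 1315440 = 90.40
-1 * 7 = -7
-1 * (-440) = 440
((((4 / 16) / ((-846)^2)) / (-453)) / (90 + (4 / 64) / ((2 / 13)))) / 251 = -2 / 58857402503691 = -0.00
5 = 5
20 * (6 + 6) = 240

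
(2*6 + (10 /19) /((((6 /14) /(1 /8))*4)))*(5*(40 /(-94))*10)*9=-4117125 /1786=-2305.22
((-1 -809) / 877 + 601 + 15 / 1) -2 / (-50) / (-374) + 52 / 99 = 45431116807 / 73799550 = 615.60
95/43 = 2.21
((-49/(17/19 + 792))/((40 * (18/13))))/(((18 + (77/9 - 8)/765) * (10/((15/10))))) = -0.00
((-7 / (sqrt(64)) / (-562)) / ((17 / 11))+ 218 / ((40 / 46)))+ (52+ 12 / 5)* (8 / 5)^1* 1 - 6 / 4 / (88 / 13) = 886781639 / 2627350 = 337.52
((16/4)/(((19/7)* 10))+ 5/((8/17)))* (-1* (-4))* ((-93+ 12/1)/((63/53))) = -3905199/1330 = -2936.24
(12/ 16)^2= 9/ 16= 0.56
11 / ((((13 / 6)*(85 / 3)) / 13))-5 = -2.67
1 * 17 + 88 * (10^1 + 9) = 1689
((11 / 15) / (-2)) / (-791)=11 / 23730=0.00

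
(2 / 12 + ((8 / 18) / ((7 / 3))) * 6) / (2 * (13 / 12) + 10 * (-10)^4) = 55 / 4200091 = 0.00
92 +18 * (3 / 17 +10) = 275.18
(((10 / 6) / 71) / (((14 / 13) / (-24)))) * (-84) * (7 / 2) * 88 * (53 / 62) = 25465440 / 2201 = 11569.94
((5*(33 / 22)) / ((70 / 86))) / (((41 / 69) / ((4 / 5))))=17802 / 1435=12.41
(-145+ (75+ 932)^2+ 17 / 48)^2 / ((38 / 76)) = 2368516698773281 / 1152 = 2056004078796.25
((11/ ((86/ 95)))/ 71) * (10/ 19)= 275/ 3053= 0.09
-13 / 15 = -0.87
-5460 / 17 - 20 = -5800 / 17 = -341.18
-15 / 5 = -3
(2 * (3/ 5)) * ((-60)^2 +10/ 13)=56172/ 13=4320.92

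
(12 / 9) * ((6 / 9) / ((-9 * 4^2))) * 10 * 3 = -5 / 27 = -0.19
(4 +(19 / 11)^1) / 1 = 63 / 11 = 5.73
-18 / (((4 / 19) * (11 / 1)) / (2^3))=-684 / 11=-62.18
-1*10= -10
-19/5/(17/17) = -19/5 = -3.80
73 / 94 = 0.78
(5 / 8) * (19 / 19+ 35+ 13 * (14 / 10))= 271 / 8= 33.88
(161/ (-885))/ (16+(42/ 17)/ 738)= -112217/ 9871585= -0.01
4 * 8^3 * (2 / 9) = 4096 / 9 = 455.11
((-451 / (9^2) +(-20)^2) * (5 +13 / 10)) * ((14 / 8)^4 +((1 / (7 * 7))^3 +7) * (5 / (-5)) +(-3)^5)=-231536352112643 / 387233280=-597924.72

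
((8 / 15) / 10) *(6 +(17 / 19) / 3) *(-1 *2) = -2872 / 4275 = -0.67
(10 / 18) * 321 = 535 / 3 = 178.33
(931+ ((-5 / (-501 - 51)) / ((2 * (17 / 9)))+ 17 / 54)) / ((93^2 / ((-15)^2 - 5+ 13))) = 25.09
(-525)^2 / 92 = 275625 / 92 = 2995.92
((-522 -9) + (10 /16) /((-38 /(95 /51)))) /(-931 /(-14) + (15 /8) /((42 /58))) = -3033247 /394638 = -7.69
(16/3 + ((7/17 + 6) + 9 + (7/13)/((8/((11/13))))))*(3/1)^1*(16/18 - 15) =-182161561/206856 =-880.62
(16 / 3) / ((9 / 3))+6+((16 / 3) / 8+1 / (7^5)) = 1277341 / 151263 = 8.44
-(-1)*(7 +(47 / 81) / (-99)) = 56086 / 8019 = 6.99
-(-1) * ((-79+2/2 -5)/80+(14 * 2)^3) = 1756077/80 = 21950.96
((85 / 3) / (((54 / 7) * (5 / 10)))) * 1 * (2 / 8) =595 / 324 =1.84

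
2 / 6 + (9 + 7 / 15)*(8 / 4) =289 / 15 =19.27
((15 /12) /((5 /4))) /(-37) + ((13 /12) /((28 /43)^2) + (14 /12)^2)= 4061275 /1044288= 3.89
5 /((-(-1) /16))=80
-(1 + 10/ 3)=-13/ 3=-4.33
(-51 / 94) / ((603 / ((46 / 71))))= -391 / 670737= -0.00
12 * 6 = 72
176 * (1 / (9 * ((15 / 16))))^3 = 720896 / 2460375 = 0.29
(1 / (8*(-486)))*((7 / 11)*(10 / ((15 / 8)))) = -7 / 8019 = -0.00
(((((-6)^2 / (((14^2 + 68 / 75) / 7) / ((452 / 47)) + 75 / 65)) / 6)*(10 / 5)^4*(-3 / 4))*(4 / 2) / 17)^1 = -111056400 / 53476679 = -2.08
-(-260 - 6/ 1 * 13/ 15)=1326/ 5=265.20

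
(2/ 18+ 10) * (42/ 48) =637/ 72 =8.85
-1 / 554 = -0.00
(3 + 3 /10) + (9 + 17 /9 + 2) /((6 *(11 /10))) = 15601 /2970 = 5.25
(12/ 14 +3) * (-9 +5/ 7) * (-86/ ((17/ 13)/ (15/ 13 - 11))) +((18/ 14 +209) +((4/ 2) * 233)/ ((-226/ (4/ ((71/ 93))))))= -136971538388/ 6683159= -20495.03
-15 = -15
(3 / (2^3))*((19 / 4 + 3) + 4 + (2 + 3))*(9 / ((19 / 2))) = 1809 / 304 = 5.95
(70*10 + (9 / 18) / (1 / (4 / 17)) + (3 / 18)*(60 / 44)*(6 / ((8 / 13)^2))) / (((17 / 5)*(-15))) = -8422103 / 610368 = -13.80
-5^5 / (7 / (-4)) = 12500 / 7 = 1785.71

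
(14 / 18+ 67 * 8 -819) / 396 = -635 / 891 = -0.71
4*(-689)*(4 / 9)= -1224.89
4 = 4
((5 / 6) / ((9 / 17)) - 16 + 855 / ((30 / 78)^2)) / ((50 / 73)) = 113635523 / 13500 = 8417.45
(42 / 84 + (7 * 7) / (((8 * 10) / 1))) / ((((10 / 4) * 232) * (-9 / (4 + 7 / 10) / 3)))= -4183 / 1392000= -0.00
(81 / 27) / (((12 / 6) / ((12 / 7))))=18 / 7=2.57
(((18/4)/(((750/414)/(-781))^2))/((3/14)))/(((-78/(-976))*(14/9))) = 6377237408916/203125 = 31395630.32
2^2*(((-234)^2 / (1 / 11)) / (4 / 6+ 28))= 84044.09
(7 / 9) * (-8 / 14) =-4 / 9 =-0.44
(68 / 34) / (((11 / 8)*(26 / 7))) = 56 / 143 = 0.39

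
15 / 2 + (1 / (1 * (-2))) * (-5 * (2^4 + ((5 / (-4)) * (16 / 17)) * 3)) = 1315 / 34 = 38.68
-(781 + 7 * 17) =-900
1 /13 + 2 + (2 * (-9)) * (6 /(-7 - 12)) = 1917 /247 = 7.76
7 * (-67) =-469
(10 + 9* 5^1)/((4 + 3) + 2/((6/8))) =165/29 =5.69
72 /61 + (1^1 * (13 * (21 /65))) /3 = 787 /305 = 2.58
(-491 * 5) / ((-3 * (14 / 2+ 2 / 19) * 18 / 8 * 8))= 9329 / 1458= 6.40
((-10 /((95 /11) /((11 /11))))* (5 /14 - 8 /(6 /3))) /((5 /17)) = 9537 /665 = 14.34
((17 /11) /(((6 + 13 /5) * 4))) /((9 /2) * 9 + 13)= 85 /101222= 0.00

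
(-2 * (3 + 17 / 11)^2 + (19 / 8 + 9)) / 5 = -28989 / 4840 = -5.99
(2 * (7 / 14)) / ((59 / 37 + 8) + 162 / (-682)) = 12617 / 118058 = 0.11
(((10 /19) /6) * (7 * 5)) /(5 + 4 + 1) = 35 /114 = 0.31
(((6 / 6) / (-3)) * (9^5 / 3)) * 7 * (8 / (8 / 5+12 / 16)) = -7348320 / 47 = -156347.23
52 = 52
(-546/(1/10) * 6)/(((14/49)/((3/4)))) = -85995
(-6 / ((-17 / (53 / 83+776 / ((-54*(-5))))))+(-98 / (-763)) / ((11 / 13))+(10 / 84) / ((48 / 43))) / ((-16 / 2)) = -8516334301 / 45475288320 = -0.19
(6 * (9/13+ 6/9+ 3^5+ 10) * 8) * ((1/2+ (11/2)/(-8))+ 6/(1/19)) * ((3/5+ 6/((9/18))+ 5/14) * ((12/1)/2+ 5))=18022772064/91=198052440.26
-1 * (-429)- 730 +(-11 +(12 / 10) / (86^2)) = -5768877 / 18490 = -312.00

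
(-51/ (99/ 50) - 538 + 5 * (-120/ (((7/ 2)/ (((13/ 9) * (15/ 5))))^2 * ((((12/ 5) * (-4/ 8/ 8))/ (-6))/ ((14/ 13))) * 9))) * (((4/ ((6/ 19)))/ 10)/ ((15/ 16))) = -3138511808/ 467775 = -6709.45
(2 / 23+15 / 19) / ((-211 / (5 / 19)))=-1915 / 1751933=-0.00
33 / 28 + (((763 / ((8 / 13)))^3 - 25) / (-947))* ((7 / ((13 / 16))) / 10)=-47818885501151 / 27576640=-1734035.96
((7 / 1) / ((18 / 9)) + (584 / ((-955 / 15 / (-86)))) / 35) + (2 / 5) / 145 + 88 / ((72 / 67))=107.93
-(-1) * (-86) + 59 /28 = -2349 /28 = -83.89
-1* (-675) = 675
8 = 8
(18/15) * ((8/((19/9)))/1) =432/95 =4.55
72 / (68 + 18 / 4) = 144 / 145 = 0.99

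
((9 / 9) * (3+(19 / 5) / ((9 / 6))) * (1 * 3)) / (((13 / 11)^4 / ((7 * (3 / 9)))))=8506421 / 428415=19.86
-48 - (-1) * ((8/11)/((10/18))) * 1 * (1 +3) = -2352/55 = -42.76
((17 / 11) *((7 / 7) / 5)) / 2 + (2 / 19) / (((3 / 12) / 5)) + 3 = 10993 / 2090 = 5.26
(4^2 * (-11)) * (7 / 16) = -77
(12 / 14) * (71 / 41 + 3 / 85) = 1.51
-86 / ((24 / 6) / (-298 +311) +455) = -1118 / 5919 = -0.19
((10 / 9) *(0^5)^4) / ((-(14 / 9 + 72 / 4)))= 0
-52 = -52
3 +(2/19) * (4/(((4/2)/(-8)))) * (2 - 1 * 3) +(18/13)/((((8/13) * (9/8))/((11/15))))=6.15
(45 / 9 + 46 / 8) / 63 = 43 / 252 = 0.17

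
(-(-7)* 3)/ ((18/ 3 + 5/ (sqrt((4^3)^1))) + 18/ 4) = 168/ 89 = 1.89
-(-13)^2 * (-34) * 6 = 34476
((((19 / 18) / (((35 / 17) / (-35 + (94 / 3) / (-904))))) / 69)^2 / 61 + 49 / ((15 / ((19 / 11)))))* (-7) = -13157470854438764891 / 333060507597787200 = -39.50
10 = 10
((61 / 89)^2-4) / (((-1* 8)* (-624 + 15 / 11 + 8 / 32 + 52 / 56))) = -717717 / 1010767126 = -0.00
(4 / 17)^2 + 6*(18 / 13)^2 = 564520 / 48841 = 11.56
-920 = -920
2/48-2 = -47/24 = -1.96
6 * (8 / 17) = 2.82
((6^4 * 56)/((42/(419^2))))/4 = 75842352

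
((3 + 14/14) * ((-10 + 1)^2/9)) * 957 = 34452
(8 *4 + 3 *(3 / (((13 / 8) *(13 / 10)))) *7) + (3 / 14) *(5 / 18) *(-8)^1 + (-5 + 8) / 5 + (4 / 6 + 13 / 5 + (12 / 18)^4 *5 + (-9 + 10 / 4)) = 57206921 / 958230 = 59.70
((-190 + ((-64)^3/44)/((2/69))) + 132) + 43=-2261157/11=-205559.73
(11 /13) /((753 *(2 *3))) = 11 /58734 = 0.00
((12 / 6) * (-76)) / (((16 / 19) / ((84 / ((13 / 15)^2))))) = -3411450 / 169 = -20186.09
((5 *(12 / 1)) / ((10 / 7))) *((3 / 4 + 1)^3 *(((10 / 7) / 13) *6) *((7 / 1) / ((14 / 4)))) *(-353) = -5448555 / 52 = -104779.90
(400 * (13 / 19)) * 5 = 26000 / 19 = 1368.42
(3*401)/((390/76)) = 15238/65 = 234.43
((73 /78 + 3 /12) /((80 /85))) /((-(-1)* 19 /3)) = 3145 /15808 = 0.20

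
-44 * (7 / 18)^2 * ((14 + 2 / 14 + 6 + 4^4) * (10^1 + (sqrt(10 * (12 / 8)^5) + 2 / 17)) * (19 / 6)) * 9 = -243206194 / 459 - 2827979 * sqrt(15) / 24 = -986224.14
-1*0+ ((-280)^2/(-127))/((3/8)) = -627200/381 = -1646.19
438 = 438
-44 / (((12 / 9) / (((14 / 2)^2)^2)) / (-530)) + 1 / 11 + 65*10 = 461935541 / 11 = 41994140.09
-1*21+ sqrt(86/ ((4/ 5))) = -21+ sqrt(430)/ 2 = -10.63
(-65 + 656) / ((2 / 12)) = 3546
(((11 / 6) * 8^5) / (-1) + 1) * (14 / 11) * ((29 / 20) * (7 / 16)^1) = -256094041 / 5280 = -48502.66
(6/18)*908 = 908/3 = 302.67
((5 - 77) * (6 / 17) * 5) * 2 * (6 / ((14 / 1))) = -12960 / 119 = -108.91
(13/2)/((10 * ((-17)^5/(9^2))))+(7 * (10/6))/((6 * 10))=24842759/127787130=0.19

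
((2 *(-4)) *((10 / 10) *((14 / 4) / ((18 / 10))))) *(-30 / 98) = 100 / 21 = 4.76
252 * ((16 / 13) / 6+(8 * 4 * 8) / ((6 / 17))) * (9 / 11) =21391776 / 143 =149592.84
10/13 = 0.77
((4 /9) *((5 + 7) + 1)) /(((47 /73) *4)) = 949 /423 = 2.24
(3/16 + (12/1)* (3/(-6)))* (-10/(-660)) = -0.09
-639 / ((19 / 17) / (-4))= 43452 / 19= 2286.95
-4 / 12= -1 / 3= -0.33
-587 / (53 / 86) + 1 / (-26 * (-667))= -875458791 / 919126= -952.49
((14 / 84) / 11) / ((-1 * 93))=-1 / 6138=-0.00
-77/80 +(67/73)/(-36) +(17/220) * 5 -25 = -14801839/578160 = -25.60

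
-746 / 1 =-746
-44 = -44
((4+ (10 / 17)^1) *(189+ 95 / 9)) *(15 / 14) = 981.01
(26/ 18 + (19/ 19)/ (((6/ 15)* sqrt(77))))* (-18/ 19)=-26/ 19 - 45* sqrt(77)/ 1463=-1.64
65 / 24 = 2.71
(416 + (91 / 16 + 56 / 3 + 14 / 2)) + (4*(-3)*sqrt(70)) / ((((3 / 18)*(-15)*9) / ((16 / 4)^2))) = 128*sqrt(70) / 15 + 21473 / 48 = 518.75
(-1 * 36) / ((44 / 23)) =-207 / 11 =-18.82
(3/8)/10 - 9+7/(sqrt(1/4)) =403/80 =5.04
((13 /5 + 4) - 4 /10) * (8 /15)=248 /75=3.31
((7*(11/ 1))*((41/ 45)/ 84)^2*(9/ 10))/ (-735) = -18491/ 1666980000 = -0.00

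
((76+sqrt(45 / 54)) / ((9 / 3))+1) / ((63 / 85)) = 35.94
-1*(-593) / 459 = 593 / 459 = 1.29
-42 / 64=-21 / 32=-0.66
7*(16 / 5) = 22.40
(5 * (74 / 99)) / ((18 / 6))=370 / 297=1.25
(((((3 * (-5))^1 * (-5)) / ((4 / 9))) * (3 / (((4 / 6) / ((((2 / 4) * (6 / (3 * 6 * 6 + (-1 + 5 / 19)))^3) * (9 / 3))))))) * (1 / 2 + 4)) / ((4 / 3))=91128845475 / 135435501952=0.67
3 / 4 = 0.75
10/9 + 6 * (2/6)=28/9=3.11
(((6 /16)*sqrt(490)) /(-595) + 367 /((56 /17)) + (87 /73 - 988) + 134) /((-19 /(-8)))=-3030833 /9709 - 3*sqrt(10) /1615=-312.17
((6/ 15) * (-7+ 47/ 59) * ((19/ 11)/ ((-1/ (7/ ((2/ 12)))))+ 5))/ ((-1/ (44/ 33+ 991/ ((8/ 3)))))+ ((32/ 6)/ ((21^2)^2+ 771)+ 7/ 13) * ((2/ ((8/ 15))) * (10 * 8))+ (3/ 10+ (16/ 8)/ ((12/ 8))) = -42793972724419/ 686392135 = -62346.25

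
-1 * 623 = -623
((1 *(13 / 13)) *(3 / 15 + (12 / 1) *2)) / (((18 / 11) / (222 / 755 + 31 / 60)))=11.99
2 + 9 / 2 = 6.50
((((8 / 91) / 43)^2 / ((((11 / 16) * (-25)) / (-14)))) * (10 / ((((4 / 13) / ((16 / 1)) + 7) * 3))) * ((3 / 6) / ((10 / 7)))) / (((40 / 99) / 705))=216576 / 219337625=0.00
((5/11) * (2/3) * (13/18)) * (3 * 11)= 65/9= 7.22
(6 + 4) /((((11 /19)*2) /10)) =950 /11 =86.36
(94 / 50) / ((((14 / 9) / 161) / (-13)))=-126477 / 50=-2529.54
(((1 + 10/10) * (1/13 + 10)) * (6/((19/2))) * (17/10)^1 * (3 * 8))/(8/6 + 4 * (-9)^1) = -240516/16055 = -14.98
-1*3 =-3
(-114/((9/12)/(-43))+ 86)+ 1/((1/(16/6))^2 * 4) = 59614/9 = 6623.78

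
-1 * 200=-200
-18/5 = -3.60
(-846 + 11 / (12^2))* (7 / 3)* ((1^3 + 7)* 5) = -4263455 / 54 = -78952.87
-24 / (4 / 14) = -84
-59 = -59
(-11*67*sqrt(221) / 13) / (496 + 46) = -737*sqrt(221) / 7046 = -1.55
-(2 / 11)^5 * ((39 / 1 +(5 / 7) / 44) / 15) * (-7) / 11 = 96136 / 292307565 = 0.00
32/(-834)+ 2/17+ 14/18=18227/21267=0.86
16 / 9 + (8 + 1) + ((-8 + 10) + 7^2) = 556 / 9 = 61.78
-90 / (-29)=90 / 29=3.10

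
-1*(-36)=36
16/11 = 1.45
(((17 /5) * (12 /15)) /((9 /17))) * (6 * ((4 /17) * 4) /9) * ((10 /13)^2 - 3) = -885632 /114075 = -7.76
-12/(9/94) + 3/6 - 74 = -1193/6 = -198.83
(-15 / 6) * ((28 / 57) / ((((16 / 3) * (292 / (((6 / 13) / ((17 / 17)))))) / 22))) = -1155 / 144248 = -0.01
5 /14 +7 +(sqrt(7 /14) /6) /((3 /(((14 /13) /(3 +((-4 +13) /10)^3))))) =3500*sqrt(2) /436293 +103 /14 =7.37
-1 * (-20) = 20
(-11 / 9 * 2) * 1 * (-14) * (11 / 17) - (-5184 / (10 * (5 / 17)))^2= -3106595.61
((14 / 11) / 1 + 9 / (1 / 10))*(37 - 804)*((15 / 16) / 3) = -962585 / 44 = -21876.93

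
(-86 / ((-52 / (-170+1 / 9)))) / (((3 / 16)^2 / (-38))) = 319793408 / 1053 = 303697.44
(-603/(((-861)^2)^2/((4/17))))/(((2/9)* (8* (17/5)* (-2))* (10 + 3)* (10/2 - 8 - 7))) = -0.00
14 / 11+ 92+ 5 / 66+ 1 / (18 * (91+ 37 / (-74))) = 3345445 / 35838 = 93.35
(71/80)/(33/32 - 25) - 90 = -345292/3835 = -90.04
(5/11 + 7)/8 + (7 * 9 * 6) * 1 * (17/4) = 70727/44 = 1607.43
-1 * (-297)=297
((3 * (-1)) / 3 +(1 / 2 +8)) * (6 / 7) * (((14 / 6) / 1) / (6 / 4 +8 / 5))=4.84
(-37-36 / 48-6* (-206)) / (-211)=-4793 / 844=-5.68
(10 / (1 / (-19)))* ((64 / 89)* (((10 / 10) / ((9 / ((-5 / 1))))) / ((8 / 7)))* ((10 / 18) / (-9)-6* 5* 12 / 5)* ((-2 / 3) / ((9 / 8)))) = 4968454400 / 1751787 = 2836.22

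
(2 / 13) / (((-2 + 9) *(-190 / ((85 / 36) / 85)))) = -1 / 311220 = -0.00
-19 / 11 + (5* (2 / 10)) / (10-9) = -0.73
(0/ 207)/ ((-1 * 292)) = 0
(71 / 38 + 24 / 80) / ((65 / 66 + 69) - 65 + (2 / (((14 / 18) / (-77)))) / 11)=-0.17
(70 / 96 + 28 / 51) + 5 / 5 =1859 / 816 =2.28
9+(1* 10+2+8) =29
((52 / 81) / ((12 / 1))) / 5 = 13 / 1215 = 0.01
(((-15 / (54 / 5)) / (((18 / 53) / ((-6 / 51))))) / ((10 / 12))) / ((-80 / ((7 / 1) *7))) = -2597 / 7344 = -0.35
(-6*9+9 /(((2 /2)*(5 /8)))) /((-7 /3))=16.97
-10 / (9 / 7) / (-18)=35 / 81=0.43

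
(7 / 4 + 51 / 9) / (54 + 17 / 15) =445 / 3308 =0.13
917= 917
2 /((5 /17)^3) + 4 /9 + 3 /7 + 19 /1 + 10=854288 /7875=108.48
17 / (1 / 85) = 1445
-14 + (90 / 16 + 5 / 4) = -57 / 8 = -7.12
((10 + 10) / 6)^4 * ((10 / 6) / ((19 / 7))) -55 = 96065 / 4617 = 20.81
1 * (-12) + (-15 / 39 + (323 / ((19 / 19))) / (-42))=-10961 / 546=-20.08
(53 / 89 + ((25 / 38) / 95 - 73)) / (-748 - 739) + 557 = 557.05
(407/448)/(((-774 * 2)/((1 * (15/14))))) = -2035/3236352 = -0.00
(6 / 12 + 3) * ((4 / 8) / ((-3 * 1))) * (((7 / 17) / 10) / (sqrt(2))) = -0.02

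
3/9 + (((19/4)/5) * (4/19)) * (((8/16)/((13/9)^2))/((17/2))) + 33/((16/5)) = 7344403/689520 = 10.65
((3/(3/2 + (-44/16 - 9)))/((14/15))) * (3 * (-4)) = 1080/287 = 3.76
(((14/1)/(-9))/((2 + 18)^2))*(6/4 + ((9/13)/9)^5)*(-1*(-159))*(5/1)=-413249851/89110320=-4.64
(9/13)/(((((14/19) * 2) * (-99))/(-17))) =323/4004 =0.08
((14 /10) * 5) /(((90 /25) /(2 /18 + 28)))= 8855 /162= 54.66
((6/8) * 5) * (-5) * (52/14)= -975/14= -69.64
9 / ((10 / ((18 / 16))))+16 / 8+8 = 881 / 80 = 11.01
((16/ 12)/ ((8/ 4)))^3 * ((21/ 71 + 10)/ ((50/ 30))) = 5848/ 3195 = 1.83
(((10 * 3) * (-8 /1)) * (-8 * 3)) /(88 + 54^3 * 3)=0.01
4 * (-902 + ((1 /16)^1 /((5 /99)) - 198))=-87901 /20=-4395.05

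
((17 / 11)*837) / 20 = 14229 / 220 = 64.68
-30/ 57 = -10/ 19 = -0.53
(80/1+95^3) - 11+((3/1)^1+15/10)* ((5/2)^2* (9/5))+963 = 6867661/8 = 858457.62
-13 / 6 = -2.17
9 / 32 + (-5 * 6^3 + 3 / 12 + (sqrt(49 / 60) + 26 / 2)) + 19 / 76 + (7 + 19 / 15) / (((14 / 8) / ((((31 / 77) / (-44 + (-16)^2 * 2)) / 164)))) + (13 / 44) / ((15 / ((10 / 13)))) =-120294887333 / 112825440 + 7 * sqrt(15) / 30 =-1065.30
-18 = -18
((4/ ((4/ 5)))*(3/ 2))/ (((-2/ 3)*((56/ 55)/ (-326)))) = 403425/ 112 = 3602.01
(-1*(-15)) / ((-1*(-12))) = 5 / 4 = 1.25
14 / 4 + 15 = 37 / 2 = 18.50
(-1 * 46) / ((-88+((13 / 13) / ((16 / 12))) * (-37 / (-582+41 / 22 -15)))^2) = -31542503416 / 5304486103609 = -0.01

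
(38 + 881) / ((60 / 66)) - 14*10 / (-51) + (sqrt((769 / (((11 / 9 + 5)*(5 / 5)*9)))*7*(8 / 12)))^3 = 769*sqrt(2307) / 72 + 516959 / 510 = 1526.65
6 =6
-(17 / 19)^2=-289 / 361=-0.80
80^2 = 6400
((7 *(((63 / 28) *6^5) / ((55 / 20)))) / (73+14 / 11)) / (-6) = -81648 / 817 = -99.94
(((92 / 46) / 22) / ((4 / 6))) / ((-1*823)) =-3 / 18106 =-0.00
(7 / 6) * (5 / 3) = 35 / 18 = 1.94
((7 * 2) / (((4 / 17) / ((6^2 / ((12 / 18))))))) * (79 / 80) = 253827 / 80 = 3172.84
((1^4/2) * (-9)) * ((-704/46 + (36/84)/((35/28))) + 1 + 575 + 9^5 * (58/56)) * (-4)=1110940.76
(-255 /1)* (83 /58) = -364.91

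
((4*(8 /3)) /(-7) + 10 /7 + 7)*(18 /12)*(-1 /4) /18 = -145 /1008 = -0.14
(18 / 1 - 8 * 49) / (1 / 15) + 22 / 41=-229988 / 41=-5609.46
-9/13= -0.69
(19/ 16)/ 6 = 19/ 96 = 0.20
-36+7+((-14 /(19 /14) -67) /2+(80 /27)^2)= -58.88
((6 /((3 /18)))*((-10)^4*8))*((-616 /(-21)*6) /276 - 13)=-818880000 /23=-35603478.26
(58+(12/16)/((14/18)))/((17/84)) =4953/17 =291.35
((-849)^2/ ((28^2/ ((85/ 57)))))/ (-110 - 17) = -20422695/ 1891792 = -10.80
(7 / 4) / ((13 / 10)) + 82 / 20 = 354 / 65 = 5.45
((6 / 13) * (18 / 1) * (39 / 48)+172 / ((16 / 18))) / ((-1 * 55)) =-801 / 220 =-3.64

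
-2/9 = -0.22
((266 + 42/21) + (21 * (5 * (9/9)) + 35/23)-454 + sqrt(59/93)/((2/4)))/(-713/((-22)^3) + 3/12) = -19464544/77625 + 21296 * sqrt(5487)/313875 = -245.73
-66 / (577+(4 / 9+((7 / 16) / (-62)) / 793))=-467273664 / 4088251169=-0.11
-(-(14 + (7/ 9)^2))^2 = -1399489/ 6561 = -213.30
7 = 7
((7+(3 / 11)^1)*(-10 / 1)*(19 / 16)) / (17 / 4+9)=-3800 / 583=-6.52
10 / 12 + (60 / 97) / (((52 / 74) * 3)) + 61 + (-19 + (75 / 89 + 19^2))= 272695897 / 673374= 404.97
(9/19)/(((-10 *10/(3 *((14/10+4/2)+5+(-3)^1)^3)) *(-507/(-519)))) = -91939293/40137500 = -2.29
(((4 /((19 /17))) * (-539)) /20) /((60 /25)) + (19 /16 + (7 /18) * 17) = -88619 /2736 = -32.39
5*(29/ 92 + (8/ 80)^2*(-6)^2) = 1553/ 460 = 3.38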